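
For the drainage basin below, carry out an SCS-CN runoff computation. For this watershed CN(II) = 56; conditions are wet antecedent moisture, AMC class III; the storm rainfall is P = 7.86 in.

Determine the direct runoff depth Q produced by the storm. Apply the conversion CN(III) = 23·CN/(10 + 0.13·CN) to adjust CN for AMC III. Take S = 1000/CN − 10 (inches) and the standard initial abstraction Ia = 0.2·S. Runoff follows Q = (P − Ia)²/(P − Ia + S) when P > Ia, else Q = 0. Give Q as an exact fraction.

Q = 3337719529/686447650 in ≈ 4.862 in

Adjust CN=56 to AMC III: 23·56/(10 + 0.13·56) → 1288 ÷ (432/25) = 4025/54 ≈ 74.537
S = 1000/(4025/54) − 10 = 550/161 in ≈ 3.416 in
Ia = 0.2·(550/161) = 110/161 in ≈ 0.683 in
P − Ia = 7.860 − 0.683 = 57773/8050 ≈ 7.177 in (> 0, runoff occurs)
Q: (57773/8050)² ÷ (85273/8050) = 3337719529/686447650 in (≈ 4.862 in)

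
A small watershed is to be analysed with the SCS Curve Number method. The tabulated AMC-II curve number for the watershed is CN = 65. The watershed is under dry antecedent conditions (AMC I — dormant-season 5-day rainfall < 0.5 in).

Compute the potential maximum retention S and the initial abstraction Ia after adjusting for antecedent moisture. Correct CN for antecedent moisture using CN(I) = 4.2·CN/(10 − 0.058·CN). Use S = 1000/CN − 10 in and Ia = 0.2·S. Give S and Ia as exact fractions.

Dry (AMC I): CN(I) = 4.2·65/(10 − 0.058·65) = 273/(623/100) = 3900/89 ≈ 43.820
S = 1000/(3900/89) − 10 = 500/39 in ≈ 12.821 in
Ia = 0.2S: 0.2·12.821 = 2.564 in (exactly 100/39)

S = 500/39 in ≈ 12.821 in; Ia = 100/39 in ≈ 2.564 in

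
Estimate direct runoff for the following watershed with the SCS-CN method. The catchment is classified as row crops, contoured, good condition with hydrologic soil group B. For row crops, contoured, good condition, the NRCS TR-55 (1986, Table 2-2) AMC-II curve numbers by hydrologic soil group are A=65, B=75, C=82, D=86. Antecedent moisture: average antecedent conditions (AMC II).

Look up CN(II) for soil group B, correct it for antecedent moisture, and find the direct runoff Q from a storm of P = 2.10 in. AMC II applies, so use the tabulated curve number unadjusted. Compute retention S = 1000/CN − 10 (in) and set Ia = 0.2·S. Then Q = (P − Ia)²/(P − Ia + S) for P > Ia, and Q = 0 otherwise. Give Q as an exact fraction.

Q = 1849/4290 in ≈ 0.431 in

NRCS table: row crops, contoured, good condition, soil group B → CN(II) = 75
Average conditions: CN = 75 (no AMC adjustment).
Retention S: 1000/CN − 10 with CN=75.000 → S = 10/3 ≈ 3.333 in
Ia = 0.2·(10/3) = 2/3 in ≈ 0.667 in
P − Ia = 2.100 − 0.667 = 43/30 ≈ 1.433 in (> 0, runoff occurs)
Q = (43/30)²/((43/30) + 10/3) = (1849/900)/(143/30) = 1849/4290 in ≈ 0.431 in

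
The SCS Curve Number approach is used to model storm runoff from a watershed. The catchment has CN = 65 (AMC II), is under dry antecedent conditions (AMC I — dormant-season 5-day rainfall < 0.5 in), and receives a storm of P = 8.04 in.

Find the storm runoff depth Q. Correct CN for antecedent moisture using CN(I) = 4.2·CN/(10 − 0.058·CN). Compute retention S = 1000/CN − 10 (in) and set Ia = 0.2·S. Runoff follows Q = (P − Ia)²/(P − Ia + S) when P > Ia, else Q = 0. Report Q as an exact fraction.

Q = 28504921/17393025 in ≈ 1.639 in

Adjust CN=65 to AMC I: 4.2·65/(10 − 0.058·65) → 273 ÷ (623/100) = 3900/89 ≈ 43.820
Retention S: 1000/CN − 10 with CN=43.820 → S = 500/39 ≈ 12.821 in
Ia = 0.2S: 0.2·12.821 = 2.564 in (exactly 100/39)
P − Ia = 8.040 − 2.564 = 5339/975 ≈ 5.476 in (> 0, runoff occurs)
Q: (5339/975)² ÷ (17839/975) = 28504921/17393025 in (≈ 1.639 in)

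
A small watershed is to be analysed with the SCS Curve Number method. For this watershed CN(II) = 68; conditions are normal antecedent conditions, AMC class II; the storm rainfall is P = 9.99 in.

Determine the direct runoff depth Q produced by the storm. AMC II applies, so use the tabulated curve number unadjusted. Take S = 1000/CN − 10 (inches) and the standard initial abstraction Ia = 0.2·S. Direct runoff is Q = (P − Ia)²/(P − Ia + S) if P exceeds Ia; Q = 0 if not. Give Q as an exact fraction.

Q = 236636689/39751100 in ≈ 5.953 in

CN(II) = 68; AMC II needs no correction.
Retention S: 1000/CN − 10 with CN=68.000 → S = 80/17 ≈ 4.706 in
Initial abstraction Ia = S/5 = (80/17)/5 = 16/17 ≈ 0.941 in
Excess rainfall: 9.990 − 0.941 = 9.049 in; P > Ia so Q > 0
Q = (15383/1700)²/((15383/1700) + 80/17) = (236636689/2890000)/(23383/1700) = 236636689/39751100 in ≈ 5.953 in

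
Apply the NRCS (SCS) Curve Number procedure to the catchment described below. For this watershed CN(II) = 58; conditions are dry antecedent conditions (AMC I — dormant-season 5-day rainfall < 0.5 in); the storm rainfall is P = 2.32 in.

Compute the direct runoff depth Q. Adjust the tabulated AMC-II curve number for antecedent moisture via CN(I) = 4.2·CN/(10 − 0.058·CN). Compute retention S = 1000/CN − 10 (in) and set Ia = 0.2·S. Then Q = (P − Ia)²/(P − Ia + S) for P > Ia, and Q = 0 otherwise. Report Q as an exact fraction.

Adjust CN=58 to AMC I: 4.2·58/(10 − 0.058·58) → (1218/5) ÷ (1659/250) = 2900/79 ≈ 36.709
Retention S: 1000/CN − 10 with CN=36.709 → S = 500/29 ≈ 17.241 in
Ia = 0.2·(500/29) = 100/29 in ≈ 3.448 in
P = 2.320 ≤ Ia = 3.448 in: entire storm abstracted, Q = 0.

Q = 0 in ≈ 0.000 in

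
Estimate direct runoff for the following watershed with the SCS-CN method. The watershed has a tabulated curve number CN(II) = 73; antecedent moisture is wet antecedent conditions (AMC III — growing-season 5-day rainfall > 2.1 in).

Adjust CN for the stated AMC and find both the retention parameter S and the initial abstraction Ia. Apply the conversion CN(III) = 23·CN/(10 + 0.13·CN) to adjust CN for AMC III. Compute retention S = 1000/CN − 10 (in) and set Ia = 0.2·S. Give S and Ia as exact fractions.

CN(III) from CN(II)=73: (23·73)/(10 + 0.13·73) = 167900/1949 ≈ 86.147
S = 1000/(167900/1949) − 10 = 2700/1679 in ≈ 1.608 in
Ia = 0.2·(2700/1679) = 540/1679 in ≈ 0.322 in

S = 2700/1679 in ≈ 1.608 in; Ia = 540/1679 in ≈ 0.322 in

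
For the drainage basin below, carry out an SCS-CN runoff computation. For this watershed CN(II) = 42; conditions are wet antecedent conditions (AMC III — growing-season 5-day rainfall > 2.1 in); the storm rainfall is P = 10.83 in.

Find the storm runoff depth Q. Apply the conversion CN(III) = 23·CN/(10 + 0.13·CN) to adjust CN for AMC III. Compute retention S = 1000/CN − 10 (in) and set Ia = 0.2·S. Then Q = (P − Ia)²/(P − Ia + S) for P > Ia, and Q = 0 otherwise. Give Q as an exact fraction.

Adjust CN=42 to AMC III: 23·42/(10 + 0.13·42) → 966 ÷ (773/50) = 48300/773 ≈ 62.484
Retention S: 1000/CN − 10 with CN=62.484 → S = 2900/483 ≈ 6.004 in
Initial abstraction Ia = S/5 = (2900/483)/5 = 580/483 ≈ 1.201 in
Excess rainfall: 10.830 − 1.201 = 9.629 in; P > Ia so Q > 0
Runoff Q = (P−Ia)²/(P−Ia+S) = (9.629)²/(9.629+6.004) = 216307777921/36470798700 ≈ 5.931 in

Q = 216307777921/36470798700 in ≈ 5.931 in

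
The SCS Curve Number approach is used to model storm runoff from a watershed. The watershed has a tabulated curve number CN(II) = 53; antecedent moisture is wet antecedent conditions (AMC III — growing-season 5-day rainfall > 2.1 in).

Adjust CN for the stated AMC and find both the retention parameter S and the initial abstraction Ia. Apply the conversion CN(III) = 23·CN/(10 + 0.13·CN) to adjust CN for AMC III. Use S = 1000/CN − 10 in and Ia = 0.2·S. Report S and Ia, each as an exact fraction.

S = 4700/1219 in ≈ 3.856 in; Ia = 940/1219 in ≈ 0.771 in

Adjust CN=53 to AMC III: 23·53/(10 + 0.13·53) → 1219 ÷ (1689/100) = 121900/1689 ≈ 72.173
S = 1000/(121900/1689) − 10 = 4700/1219 in ≈ 3.856 in
Initial abstraction Ia = S/5 = (4700/1219)/5 = 940/1219 ≈ 0.771 in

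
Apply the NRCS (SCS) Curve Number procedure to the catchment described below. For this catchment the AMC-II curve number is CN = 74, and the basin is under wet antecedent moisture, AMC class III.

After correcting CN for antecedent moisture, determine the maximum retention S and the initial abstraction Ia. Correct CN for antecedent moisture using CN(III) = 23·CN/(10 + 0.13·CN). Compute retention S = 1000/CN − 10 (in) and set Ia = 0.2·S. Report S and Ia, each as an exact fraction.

CN(III) from CN(II)=74: (23·74)/(10 + 0.13·74) = 85100/981 ≈ 86.748
Retention S: 1000/CN − 10 with CN=86.748 → S = 1300/851 ≈ 1.528 in
Initial abstraction Ia = S/5 = (1300/851)/5 = 260/851 ≈ 0.306 in

S = 1300/851 in ≈ 1.528 in; Ia = 260/851 in ≈ 0.306 in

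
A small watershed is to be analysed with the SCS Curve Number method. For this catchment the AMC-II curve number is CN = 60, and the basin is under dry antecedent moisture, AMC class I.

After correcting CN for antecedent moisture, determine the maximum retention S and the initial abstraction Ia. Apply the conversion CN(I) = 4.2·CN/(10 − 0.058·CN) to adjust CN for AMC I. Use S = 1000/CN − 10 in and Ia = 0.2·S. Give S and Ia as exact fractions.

Adjust CN=60 to AMC I: 4.2·60/(10 − 0.058·60) → 252 ÷ (163/25) = 6300/163 ≈ 38.650
S = 1000/(6300/163) − 10 = 1000/63 in ≈ 15.873 in
Initial abstraction Ia = S/5 = (1000/63)/5 = 200/63 ≈ 3.175 in

S = 1000/63 in ≈ 15.873 in; Ia = 200/63 in ≈ 3.175 in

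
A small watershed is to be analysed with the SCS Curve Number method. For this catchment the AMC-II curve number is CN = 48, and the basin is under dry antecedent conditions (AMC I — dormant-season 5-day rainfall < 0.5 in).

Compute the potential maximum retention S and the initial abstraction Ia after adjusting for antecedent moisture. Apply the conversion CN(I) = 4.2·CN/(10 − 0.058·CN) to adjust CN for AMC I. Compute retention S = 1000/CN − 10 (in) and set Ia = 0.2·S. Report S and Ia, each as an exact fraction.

CN(I) from CN(II)=48: (4.2·48)/(10 − 0.058·48) = 12600/451 ≈ 27.938
Retention S: 1000/CN − 10 with CN=27.938 → S = 1625/63 ≈ 25.794 in
Ia = 0.2·(1625/63) = 325/63 in ≈ 5.159 in

S = 1625/63 in ≈ 25.794 in; Ia = 325/63 in ≈ 5.159 in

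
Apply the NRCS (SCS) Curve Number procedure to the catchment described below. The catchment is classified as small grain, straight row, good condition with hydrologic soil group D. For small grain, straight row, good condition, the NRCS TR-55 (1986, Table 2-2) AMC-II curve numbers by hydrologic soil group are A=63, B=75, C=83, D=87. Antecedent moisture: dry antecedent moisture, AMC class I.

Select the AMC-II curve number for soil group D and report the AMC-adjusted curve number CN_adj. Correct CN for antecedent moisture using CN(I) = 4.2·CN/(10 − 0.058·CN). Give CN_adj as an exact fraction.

CN_adj = 182700/2477 ≈ 73.759

NRCS table: small grain, straight row, good condition, soil group D → CN(II) = 87
Adjust CN=87 to AMC I: 4.2·87/(10 − 0.058·87) → (1827/5) ÷ (2477/500) = 182700/2477 ≈ 73.759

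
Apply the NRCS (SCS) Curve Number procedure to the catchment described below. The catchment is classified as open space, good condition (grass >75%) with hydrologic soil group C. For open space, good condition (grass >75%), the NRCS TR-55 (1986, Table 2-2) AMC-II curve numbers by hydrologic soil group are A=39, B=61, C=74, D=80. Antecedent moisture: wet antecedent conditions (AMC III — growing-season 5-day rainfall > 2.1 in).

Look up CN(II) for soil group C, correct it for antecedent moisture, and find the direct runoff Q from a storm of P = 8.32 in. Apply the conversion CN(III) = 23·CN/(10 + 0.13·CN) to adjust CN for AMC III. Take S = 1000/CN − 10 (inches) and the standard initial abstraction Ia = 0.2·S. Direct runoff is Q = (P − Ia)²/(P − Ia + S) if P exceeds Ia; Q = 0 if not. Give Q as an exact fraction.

Q = 139773933/20764400 in ≈ 6.731 in

NRCS table: open space, good condition (grass >75%), soil group C → CN(II) = 74
CN(III) from CN(II)=74: (23·74)/(10 + 0.13·74) = 85100/981 ≈ 86.748
Retention S: 1000/CN − 10 with CN=86.748 → S = 1300/851 ≈ 1.528 in
Ia = 0.2·(1300/851) = 260/851 in ≈ 0.306 in
Excess rainfall: 8.320 − 0.306 = 8.014 in; P > Ia so Q > 0
Q = (170508/21275)²/((170508/21275) + 1300/851) = (29072978064/452625625)/(203008/21275) = 139773933/20764400 in ≈ 6.731 in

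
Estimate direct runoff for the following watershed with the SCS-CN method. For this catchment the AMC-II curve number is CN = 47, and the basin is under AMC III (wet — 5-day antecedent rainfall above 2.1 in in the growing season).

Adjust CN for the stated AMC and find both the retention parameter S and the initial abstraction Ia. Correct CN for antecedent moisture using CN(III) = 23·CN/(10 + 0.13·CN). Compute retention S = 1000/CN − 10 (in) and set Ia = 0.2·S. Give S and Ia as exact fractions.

CN(III) from CN(II)=47: (23·47)/(10 + 0.13·47) = 108100/1611 ≈ 67.101
Retention S: 1000/CN − 10 with CN=67.101 → S = 5300/1081 ≈ 4.903 in
Ia = 0.2·(5300/1081) = 1060/1081 in ≈ 0.981 in

S = 5300/1081 in ≈ 4.903 in; Ia = 1060/1081 in ≈ 0.981 in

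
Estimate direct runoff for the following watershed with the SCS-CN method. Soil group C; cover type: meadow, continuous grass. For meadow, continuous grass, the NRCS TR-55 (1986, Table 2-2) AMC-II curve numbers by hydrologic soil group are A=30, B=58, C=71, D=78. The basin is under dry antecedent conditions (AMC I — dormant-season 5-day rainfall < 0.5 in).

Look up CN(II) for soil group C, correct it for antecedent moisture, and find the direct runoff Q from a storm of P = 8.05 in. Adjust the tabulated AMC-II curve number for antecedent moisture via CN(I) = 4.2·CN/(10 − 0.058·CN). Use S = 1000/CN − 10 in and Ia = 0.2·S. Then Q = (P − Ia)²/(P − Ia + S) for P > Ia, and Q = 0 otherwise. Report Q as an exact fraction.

Q = 33142566601/14076560820 in ≈ 2.354 in

NRCS table: meadow, continuous grass, soil group C → CN(II) = 71
Dry (AMC I): CN(I) = 4.2·71/(10 − 0.058·71) = (1491/5)/(2941/500) = 149100/2941 ≈ 50.697
S = 1000/(149100/2941) − 10 = 14500/1491 in ≈ 9.725 in
Initial abstraction Ia = S/5 = (14500/1491)/5 = 2900/1491 ≈ 1.945 in
Excess rainfall: 8.050 − 1.945 = 6.105 in; P > Ia so Q > 0
Q = (182051/29820)²/((182051/29820) + 14500/1491) = (33142566601/889232400)/(472051/29820) = 33142566601/14076560820 in ≈ 2.354 in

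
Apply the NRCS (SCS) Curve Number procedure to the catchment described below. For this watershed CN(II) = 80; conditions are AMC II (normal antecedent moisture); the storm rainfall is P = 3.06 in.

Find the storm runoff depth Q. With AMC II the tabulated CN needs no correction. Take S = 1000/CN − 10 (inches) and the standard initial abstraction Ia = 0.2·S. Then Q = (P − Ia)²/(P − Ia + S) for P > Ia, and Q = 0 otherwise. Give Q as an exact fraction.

Q = 8192/6325 in ≈ 1.295 in

Average conditions: CN = 80 (no AMC adjustment).
Retention S: 1000/CN − 10 with CN=80.000 → S = 5/2 ≈ 2.500 in
Ia = 0.2S: 0.2·2.500 = 0.500 in (exactly 1/2)
P − Ia = 3.060 − 0.500 = 64/25 ≈ 2.560 in (> 0, runoff occurs)
Runoff Q = (P−Ia)²/(P−Ia+S) = (2.560)²/(2.560+2.500) = 8192/6325 ≈ 1.295 in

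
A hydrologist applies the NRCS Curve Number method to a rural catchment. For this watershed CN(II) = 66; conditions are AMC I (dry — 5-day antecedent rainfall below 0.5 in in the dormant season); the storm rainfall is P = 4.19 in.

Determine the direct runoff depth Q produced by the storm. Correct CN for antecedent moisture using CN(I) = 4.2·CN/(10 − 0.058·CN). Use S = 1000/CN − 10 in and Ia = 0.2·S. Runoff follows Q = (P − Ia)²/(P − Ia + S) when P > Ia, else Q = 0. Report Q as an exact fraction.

Q = 14488214689/67246433100 in ≈ 0.215 in

Adjust CN=66 to AMC I: 4.2·66/(10 − 0.058·66) → (1386/5) ÷ (1543/250) = 69300/1543 ≈ 44.913
Max retention: S = 1000/(69300/1543) − 10 = 8500/693 in (≈ 12.266 in)
Initial abstraction Ia = S/5 = (8500/693)/5 = 1700/693 ≈ 2.453 in
Excess rainfall: 4.190 − 2.453 = 1.737 in; P > Ia so Q > 0
Q = (120367/69300)²/((120367/69300) + 8500/693) = (14488214689/4802490000)/(970367/69300) = 14488214689/67246433100 in ≈ 0.215 in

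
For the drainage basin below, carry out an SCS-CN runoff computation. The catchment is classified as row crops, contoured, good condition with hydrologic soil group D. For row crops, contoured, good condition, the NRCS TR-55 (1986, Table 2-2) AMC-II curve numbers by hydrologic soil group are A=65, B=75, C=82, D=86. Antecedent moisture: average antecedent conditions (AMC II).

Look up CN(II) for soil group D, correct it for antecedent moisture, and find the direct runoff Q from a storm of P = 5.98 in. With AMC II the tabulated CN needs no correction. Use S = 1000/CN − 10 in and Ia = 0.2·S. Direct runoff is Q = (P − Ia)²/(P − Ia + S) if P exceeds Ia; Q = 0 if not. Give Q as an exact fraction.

NRCS table: row crops, contoured, good condition, soil group D → CN(II) = 86
CN(II) = 86; AMC II needs no correction.
Retention S: 1000/CN − 10 with CN=86.000 → S = 70/43 ≈ 1.628 in
Initial abstraction Ia = S/5 = (70/43)/5 = 14/43 ≈ 0.326 in
Since P=5.980 > Ia=0.326: effective rainfall P−Ia = 12157/2150 in
Runoff Q = (P−Ia)²/(P−Ia+S) = (5.654)²/(5.654+1.628) = 147792649/33662550 ≈ 4.390 in

Q = 147792649/33662550 in ≈ 4.390 in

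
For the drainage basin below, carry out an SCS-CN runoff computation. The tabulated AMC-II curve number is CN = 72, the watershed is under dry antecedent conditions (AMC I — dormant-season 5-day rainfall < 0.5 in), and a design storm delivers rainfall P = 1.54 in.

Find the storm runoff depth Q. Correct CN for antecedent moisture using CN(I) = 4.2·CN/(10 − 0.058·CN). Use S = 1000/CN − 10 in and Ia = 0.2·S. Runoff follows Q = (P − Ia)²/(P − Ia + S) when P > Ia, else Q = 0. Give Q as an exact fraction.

Adjust CN=72 to AMC I: 4.2·72/(10 − 0.058·72) → (1512/5) ÷ (728/125) = 675/13 ≈ 51.923
Max retention: S = 1000/(675/13) − 10 = 250/27 in (≈ 9.259 in)
Ia = 0.2·(250/27) = 50/27 in ≈ 1.852 in
P = 1.540 ≤ Ia = 1.852 in: entire storm abstracted, Q = 0.

Q = 0 in ≈ 0.000 in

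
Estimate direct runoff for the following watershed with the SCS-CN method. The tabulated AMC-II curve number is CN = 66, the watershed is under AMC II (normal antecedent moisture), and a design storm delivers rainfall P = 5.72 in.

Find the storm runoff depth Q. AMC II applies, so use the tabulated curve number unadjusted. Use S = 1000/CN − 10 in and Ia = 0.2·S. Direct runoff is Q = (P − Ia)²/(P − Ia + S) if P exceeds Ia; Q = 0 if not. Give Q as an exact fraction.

CN(II) = 66; AMC II needs no correction.
Retention S: 1000/CN − 10 with CN=66.000 → S = 170/33 ≈ 5.152 in
Initial abstraction Ia = S/5 = (170/33)/5 = 34/33 ≈ 1.030 in
Excess rainfall: 5.720 − 1.030 = 4.690 in; P > Ia so Q > 0
Runoff Q = (P−Ia)²/(P−Ia+S) = (4.690)²/(4.690+5.152) = 14969161/6698175 ≈ 2.235 in

Q = 14969161/6698175 in ≈ 2.235 in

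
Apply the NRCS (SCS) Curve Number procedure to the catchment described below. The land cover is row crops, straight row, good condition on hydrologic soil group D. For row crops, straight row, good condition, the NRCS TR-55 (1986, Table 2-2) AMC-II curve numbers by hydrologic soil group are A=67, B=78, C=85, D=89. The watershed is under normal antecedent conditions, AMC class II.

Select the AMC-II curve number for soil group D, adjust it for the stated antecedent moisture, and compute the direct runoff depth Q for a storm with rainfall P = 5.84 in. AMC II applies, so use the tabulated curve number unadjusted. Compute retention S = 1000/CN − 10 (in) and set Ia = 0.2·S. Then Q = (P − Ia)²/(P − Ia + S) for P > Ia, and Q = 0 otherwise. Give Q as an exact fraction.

NRCS table: row crops, straight row, good condition, soil group D → CN(II) = 89
Average conditions: CN = 89 (no AMC adjustment).
Max retention: S = 1000/89 − 10 = 110/89 in (≈ 1.236 in)
Ia = 0.2·(110/89) = 22/89 in ≈ 0.247 in
P − Ia = 5.840 − 0.247 = 12444/2225 ≈ 5.593 in (> 0, runoff occurs)
Runoff Q = (P−Ia)²/(P−Ia+S) = (5.593)²/(5.593+1.236) = 77426568/16903325 ≈ 4.581 in

Q = 77426568/16903325 in ≈ 4.581 in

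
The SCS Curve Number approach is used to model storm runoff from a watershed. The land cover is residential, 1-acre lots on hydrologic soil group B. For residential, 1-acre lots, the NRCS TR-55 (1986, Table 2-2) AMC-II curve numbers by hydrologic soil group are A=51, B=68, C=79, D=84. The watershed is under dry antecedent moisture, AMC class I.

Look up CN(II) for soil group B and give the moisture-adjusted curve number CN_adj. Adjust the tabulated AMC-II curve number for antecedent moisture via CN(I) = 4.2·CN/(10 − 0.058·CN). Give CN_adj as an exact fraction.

NRCS table: residential, 1-acre lots, soil group B → CN(II) = 68
Dry (AMC I): CN(I) = 4.2·68/(10 − 0.058·68) = (1428/5)/(757/125) = 35700/757 ≈ 47.160

CN_adj = 35700/757 ≈ 47.160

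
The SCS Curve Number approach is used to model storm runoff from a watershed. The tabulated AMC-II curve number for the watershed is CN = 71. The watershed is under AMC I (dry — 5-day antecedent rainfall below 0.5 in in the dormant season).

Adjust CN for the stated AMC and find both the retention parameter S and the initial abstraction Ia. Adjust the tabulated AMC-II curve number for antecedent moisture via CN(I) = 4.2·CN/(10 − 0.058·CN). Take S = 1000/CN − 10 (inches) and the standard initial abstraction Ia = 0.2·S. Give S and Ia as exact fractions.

S = 14500/1491 in ≈ 9.725 in; Ia = 2900/1491 in ≈ 1.945 in

CN(I) from CN(II)=71: (4.2·71)/(10 − 0.058·71) = 149100/2941 ≈ 50.697
Retention S: 1000/CN − 10 with CN=50.697 → S = 14500/1491 ≈ 9.725 in
Initial abstraction Ia = S/5 = (14500/1491)/5 = 2900/1491 ≈ 1.945 in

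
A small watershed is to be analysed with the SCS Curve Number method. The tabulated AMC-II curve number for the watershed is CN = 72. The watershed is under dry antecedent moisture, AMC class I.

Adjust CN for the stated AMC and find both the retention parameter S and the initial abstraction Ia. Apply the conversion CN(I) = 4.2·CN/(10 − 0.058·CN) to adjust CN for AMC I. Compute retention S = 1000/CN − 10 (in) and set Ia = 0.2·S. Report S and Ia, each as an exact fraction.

S = 250/27 in ≈ 9.259 in; Ia = 50/27 in ≈ 1.852 in

Adjust CN=72 to AMC I: 4.2·72/(10 − 0.058·72) → (1512/5) ÷ (728/125) = 675/13 ≈ 51.923
Max retention: S = 1000/(675/13) − 10 = 250/27 in (≈ 9.259 in)
Initial abstraction Ia = S/5 = (250/27)/5 = 50/27 ≈ 1.852 in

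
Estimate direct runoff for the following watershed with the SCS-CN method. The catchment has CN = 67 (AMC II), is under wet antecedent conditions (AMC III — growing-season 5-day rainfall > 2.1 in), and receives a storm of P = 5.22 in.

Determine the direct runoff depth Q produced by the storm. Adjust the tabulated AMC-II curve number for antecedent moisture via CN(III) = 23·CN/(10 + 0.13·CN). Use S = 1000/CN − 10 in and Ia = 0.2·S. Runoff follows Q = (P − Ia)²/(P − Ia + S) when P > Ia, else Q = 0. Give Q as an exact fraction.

Wet (AMC III): CN(III) = 23·67/(10 + 0.13·67) = 1541/(1871/100) = 154100/1871 ≈ 82.362
Max retention: S = 1000/(154100/1871) − 10 = 3300/1541 in (≈ 2.141 in)
Ia = 0.2S: 0.2·2.141 = 0.428 in (exactly 660/1541)
Excess rainfall: 5.220 − 0.428 = 4.792 in; P > Ia so Q > 0
Q: (369201/77050)² ÷ (534201/77050) = 45436459467/13720062350 in (≈ 3.312 in)

Q = 45436459467/13720062350 in ≈ 3.312 in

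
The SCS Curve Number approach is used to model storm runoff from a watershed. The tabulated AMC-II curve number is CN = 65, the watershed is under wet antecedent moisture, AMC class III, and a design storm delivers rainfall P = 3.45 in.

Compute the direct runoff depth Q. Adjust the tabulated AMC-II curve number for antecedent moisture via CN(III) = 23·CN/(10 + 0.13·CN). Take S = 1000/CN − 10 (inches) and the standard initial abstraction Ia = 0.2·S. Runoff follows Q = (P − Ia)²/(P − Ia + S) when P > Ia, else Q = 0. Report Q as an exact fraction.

Q = 317944561/190349380 in ≈ 1.670 in

Adjust CN=65 to AMC III: 23·65/(10 + 0.13·65) → 1495 ÷ (369/20) = 29900/369 ≈ 81.030
S = 1000/(29900/369) − 10 = 700/299 in ≈ 2.341 in
Ia = 0.2S: 0.2·2.341 = 0.468 in (exactly 140/299)
Since P=3.450 > Ia=0.468: effective rainfall P−Ia = 17831/5980 in
Runoff Q = (P−Ia)²/(P−Ia+S) = (2.982)²/(2.982+2.341) = 317944561/190349380 ≈ 1.670 in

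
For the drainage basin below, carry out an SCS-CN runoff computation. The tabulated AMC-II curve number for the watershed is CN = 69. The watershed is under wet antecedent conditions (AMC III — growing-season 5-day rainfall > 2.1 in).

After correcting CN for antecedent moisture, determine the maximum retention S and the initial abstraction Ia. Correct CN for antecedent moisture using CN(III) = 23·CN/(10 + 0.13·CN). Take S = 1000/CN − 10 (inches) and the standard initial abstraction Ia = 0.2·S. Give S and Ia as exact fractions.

S = 3100/1587 in ≈ 1.953 in; Ia = 620/1587 in ≈ 0.391 in

CN(III) from CN(II)=69: (23·69)/(10 + 0.13·69) = 158700/1897 ≈ 83.658
Max retention: S = 1000/(158700/1897) − 10 = 3100/1587 in (≈ 1.953 in)
Ia = 0.2S: 0.2·1.953 = 0.391 in (exactly 620/1587)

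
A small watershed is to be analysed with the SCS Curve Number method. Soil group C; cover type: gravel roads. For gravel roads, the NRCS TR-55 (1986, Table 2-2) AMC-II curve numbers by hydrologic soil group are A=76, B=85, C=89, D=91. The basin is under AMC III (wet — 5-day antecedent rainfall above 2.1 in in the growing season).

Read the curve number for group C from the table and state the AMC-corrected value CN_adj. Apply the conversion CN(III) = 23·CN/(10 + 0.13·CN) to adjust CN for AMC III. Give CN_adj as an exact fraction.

CN_adj = 204700/2157 ≈ 94.900

NRCS table: gravel roads, soil group C → CN(II) = 89
CN(III) from CN(II)=89: (23·89)/(10 + 0.13·89) = 204700/2157 ≈ 94.900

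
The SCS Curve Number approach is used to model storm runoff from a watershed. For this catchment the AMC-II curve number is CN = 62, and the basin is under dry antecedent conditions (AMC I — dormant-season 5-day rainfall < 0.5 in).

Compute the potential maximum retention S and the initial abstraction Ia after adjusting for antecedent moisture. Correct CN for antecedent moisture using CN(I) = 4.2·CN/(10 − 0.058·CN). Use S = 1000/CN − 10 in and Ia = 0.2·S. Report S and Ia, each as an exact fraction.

Adjust CN=62 to AMC I: 4.2·62/(10 − 0.058·62) → (1302/5) ÷ (1601/250) = 65100/1601 ≈ 40.662
Max retention: S = 1000/(65100/1601) − 10 = 9500/651 in (≈ 14.593 in)
Initial abstraction Ia = S/5 = (9500/651)/5 = 1900/651 ≈ 2.919 in

S = 9500/651 in ≈ 14.593 in; Ia = 1900/651 in ≈ 2.919 in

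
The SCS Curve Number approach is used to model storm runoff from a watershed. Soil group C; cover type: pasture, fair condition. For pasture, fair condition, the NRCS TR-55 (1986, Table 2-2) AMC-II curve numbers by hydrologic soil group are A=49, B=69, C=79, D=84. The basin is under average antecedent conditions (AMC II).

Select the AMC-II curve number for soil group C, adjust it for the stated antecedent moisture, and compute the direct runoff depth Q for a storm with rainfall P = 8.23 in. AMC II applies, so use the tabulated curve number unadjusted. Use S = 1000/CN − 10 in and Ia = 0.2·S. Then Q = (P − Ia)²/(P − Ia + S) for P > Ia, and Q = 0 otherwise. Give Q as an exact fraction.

Q = 3698707489/646354300 in ≈ 5.722 in

NRCS table: pasture, fair condition, soil group C → CN(II) = 79
CN(II) = 79; AMC II needs no correction.
Max retention: S = 1000/79 − 10 = 210/79 in (≈ 2.658 in)
Initial abstraction Ia = S/5 = (210/79)/5 = 42/79 ≈ 0.532 in
P − Ia = 8.230 − 0.532 = 60817/7900 ≈ 7.698 in (> 0, runoff occurs)
Runoff Q = (P−Ia)²/(P−Ia+S) = (7.698)²/(7.698+2.658) = 3698707489/646354300 ≈ 5.722 in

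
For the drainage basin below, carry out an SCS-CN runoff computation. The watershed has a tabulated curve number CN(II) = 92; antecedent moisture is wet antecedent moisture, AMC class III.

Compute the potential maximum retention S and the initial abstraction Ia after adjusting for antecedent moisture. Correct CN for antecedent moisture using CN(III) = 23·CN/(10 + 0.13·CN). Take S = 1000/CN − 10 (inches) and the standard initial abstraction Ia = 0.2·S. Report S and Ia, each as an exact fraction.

S = 200/529 in ≈ 0.378 in; Ia = 40/529 in ≈ 0.076 in

Wet (AMC III): CN(III) = 23·92/(10 + 0.13·92) = 2116/(549/25) = 52900/549 ≈ 96.357
Retention S: 1000/CN − 10 with CN=96.357 → S = 200/529 ≈ 0.378 in
Ia = 0.2·(200/529) = 40/529 in ≈ 0.076 in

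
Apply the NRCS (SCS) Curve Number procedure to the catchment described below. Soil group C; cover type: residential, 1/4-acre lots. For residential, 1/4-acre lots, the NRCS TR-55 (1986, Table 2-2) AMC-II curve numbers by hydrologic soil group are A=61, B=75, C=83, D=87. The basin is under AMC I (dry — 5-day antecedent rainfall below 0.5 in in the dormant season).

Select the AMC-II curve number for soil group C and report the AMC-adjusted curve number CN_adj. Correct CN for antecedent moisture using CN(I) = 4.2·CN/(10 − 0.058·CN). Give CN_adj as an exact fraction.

CN_adj = 174300/2593 ≈ 67.219

NRCS table: residential, 1/4-acre lots, soil group C → CN(II) = 83
CN(I) from CN(II)=83: (4.2·83)/(10 − 0.058·83) = 174300/2593 ≈ 67.219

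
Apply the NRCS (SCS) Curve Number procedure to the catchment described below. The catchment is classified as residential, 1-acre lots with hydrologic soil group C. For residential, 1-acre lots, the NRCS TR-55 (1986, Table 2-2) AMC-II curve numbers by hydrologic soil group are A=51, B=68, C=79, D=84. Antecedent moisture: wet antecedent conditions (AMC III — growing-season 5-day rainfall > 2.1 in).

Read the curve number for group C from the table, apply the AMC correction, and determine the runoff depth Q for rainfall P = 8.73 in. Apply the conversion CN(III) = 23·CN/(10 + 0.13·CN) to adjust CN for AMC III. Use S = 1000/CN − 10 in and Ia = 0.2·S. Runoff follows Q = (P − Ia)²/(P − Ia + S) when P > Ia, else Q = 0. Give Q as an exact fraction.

NRCS table: residential, 1-acre lots, soil group C → CN(II) = 79
Wet (AMC III): CN(III) = 23·79/(10 + 0.13·79) = 1817/(2027/100) = 181700/2027 ≈ 89.640
S = 1000/(181700/2027) − 10 = 2100/1817 in ≈ 1.156 in
Ia = 0.2·(2100/1817) = 420/1817 in ≈ 0.231 in
Excess rainfall: 8.730 − 0.231 = 8.499 in; P > Ia so Q > 0
Runoff Q = (P−Ia)²/(P−Ia+S) = (8.499)²/(8.499+1.156) = 794893422027/106248529900 ≈ 7.481 in

Q = 794893422027/106248529900 in ≈ 7.481 in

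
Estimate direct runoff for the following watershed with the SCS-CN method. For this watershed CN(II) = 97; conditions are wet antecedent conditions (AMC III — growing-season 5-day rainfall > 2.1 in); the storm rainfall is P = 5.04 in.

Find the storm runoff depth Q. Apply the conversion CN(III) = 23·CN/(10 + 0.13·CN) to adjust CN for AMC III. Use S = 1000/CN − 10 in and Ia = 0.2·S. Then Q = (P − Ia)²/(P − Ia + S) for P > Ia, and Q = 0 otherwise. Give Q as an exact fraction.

Q = 13029919206/2668889525 in ≈ 4.882 in

Wet (AMC III): CN(III) = 23·97/(10 + 0.13·97) = 2231/(2261/100) = 223100/2261 ≈ 98.673
Retention S: 1000/CN − 10 with CN=98.673 → S = 300/2231 ≈ 0.134 in
Initial abstraction Ia = S/5 = (300/2231)/5 = 60/2231 ≈ 0.027 in
P − Ia = 5.040 − 0.027 = 279606/55775 ≈ 5.013 in (> 0, runoff occurs)
Q = (279606/55775)²/((279606/55775) + 300/2231) = (78179515236/3110850625)/(287106/55775) = 13029919206/2668889525 in ≈ 4.882 in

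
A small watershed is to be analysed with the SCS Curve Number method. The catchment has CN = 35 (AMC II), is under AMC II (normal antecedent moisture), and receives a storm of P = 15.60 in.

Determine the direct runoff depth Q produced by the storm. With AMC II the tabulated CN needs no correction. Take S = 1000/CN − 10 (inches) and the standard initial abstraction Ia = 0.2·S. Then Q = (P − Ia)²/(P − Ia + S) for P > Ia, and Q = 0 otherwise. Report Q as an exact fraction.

Q = 6656/1435 in ≈ 4.638 in

Average conditions: CN = 35 (no AMC adjustment).
Max retention: S = 1000/35 − 10 = 130/7 in (≈ 18.571 in)
Ia = 0.2·(130/7) = 26/7 in ≈ 3.714 in
Since P=15.600 > Ia=3.714: effective rainfall P−Ia = 416/35 in
Runoff Q = (P−Ia)²/(P−Ia+S) = (11.886)²/(11.886+18.571) = 6656/1435 ≈ 4.638 in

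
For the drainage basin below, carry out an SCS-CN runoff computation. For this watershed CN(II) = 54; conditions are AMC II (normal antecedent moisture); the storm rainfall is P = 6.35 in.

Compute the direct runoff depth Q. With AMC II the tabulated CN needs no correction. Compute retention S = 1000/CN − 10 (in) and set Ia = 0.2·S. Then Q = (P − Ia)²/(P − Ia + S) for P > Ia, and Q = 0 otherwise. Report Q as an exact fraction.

Q = 6295081/3838860 in ≈ 1.640 in

AMC II — tabulated CN = 54 applies directly.
Max retention: S = 1000/54 − 10 = 230/27 in (≈ 8.519 in)
Ia = 0.2S: 0.2·8.519 = 1.704 in (exactly 46/27)
Since P=6.350 > Ia=1.704: effective rainfall P−Ia = 2509/540 in
Q: (2509/540)² ÷ (7109/540) = 6295081/3838860 in (≈ 1.640 in)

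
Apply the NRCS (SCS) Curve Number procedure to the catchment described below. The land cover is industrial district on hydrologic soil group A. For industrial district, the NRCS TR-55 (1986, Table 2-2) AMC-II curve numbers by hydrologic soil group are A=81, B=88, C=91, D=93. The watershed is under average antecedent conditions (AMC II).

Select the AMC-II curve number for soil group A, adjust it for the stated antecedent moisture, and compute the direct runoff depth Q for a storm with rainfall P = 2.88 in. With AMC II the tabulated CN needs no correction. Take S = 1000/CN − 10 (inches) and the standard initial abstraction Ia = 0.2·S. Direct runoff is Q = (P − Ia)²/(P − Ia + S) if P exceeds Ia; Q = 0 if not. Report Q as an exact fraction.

NRCS table: industrial district, soil group A → CN(II) = 81
Average conditions: CN = 81 (no AMC adjustment).
S = 1000/81 − 10 = 190/81 in ≈ 2.346 in
Initial abstraction Ia = S/5 = (190/81)/5 = 38/81 ≈ 0.469 in
P − Ia = 2.880 − 0.469 = 4882/2025 ≈ 2.411 in (> 0, runoff occurs)
Q = (4882/2025)²/((4882/2025) + 190/81) = (23833924/4100625)/(9632/2025) = 5958481/4876200 in ≈ 1.222 in

Q = 5958481/4876200 in ≈ 1.222 in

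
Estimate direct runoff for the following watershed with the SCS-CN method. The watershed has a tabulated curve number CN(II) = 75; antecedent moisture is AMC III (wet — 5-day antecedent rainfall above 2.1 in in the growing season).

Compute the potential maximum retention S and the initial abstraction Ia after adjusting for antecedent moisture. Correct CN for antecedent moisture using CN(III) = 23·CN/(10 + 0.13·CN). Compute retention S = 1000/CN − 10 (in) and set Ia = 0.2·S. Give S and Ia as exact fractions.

Wet (AMC III): CN(III) = 23·75/(10 + 0.13·75) = 1725/(79/4) = 6900/79 ≈ 87.342
Retention S: 1000/CN − 10 with CN=87.342 → S = 100/69 ≈ 1.449 in
Ia = 0.2·(100/69) = 20/69 in ≈ 0.290 in

S = 100/69 in ≈ 1.449 in; Ia = 20/69 in ≈ 0.290 in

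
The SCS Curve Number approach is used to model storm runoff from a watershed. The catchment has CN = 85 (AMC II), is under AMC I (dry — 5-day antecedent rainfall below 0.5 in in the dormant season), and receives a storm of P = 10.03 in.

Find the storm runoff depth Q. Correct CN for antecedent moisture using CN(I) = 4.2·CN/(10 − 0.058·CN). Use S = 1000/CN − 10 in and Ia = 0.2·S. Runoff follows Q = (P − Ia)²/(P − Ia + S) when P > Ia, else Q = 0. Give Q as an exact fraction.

Dry (AMC I): CN(I) = 4.2·85/(10 − 0.058·85) = 357/(507/100) = 11900/169 ≈ 70.414
Max retention: S = 1000/(11900/169) − 10 = 500/119 in (≈ 4.202 in)
Ia = 0.2S: 0.2·4.202 = 0.840 in (exactly 100/119)
Excess rainfall: 10.030 − 0.840 = 9.190 in; P > Ia so Q > 0
Q: (109357/11900)² ÷ (159357/11900) = 11958953449/1896348300 in (≈ 6.306 in)

Q = 11958953449/1896348300 in ≈ 6.306 in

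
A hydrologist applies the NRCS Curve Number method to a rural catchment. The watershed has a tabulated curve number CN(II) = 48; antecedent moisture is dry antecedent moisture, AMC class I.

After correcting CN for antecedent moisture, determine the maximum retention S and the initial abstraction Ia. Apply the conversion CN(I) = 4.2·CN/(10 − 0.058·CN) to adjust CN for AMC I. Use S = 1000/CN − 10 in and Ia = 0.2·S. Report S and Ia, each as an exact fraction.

CN(I) from CN(II)=48: (4.2·48)/(10 − 0.058·48) = 12600/451 ≈ 27.938
Retention S: 1000/CN − 10 with CN=27.938 → S = 1625/63 ≈ 25.794 in
Initial abstraction Ia = S/5 = (1625/63)/5 = 325/63 ≈ 5.159 in

S = 1625/63 in ≈ 25.794 in; Ia = 325/63 in ≈ 5.159 in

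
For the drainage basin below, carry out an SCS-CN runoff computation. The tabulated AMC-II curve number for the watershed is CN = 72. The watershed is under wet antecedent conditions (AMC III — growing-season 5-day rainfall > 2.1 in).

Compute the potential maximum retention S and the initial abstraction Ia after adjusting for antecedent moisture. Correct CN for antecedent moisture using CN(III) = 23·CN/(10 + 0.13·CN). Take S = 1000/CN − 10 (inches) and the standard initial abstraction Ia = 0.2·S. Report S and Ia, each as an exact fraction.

CN(III) from CN(II)=72: (23·72)/(10 + 0.13·72) = 10350/121 ≈ 85.537
S = 1000/(10350/121) − 10 = 350/207 in ≈ 1.691 in
Ia = 0.2·(350/207) = 70/207 in ≈ 0.338 in

S = 350/207 in ≈ 1.691 in; Ia = 70/207 in ≈ 0.338 in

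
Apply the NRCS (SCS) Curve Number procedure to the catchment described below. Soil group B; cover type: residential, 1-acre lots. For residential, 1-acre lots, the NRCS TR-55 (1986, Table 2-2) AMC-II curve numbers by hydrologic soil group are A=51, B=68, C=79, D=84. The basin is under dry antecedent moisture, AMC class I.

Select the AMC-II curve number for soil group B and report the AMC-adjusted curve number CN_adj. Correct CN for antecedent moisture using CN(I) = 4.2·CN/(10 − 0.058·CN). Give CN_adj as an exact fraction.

CN_adj = 35700/757 ≈ 47.160

NRCS table: residential, 1-acre lots, soil group B → CN(II) = 68
Dry (AMC I): CN(I) = 4.2·68/(10 − 0.058·68) = (1428/5)/(757/125) = 35700/757 ≈ 47.160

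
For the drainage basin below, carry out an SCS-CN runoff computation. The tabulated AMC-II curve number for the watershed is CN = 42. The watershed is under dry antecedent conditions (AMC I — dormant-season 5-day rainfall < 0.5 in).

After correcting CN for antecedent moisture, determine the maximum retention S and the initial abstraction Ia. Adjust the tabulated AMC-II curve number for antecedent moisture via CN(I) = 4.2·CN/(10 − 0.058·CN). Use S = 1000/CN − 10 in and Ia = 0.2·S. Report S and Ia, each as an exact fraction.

CN(I) from CN(II)=42: (4.2·42)/(10 − 0.058·42) = 44100/1891 ≈ 23.321
S = 1000/(44100/1891) − 10 = 14500/441 in ≈ 32.880 in
Ia = 0.2S: 0.2·32.880 = 6.576 in (exactly 2900/441)

S = 14500/441 in ≈ 32.880 in; Ia = 2900/441 in ≈ 6.576 in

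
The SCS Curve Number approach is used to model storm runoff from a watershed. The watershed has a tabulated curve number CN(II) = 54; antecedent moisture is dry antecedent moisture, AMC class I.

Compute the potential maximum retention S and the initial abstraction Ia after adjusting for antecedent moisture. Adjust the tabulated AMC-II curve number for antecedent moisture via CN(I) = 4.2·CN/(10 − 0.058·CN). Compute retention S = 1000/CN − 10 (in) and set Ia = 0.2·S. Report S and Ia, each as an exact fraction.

CN(I) from CN(II)=54: (4.2·54)/(10 − 0.058·54) = 56700/1717 ≈ 33.023
Retention S: 1000/CN − 10 with CN=33.023 → S = 11500/567 ≈ 20.282 in
Ia = 0.2S: 0.2·20.282 = 4.056 in (exactly 2300/567)

S = 11500/567 in ≈ 20.282 in; Ia = 2300/567 in ≈ 4.056 in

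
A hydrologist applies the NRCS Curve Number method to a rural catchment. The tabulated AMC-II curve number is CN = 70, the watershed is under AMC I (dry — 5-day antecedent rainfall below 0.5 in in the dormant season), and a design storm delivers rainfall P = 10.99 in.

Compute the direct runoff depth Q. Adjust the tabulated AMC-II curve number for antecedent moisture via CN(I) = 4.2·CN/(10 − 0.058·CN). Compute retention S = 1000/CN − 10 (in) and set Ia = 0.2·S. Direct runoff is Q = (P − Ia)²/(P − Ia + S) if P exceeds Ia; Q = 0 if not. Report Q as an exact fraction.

Q = 1922910201/459869900 in ≈ 4.181 in

Adjust CN=70 to AMC I: 4.2·70/(10 − 0.058·70) → 294 ÷ (297/50) = 4900/99 ≈ 49.495
S = 1000/(4900/99) − 10 = 500/49 in ≈ 10.204 in
Initial abstraction Ia = S/5 = (500/49)/5 = 100/49 ≈ 2.041 in
Excess rainfall: 10.990 − 2.041 = 8.949 in; P > Ia so Q > 0
Runoff Q = (P−Ia)²/(P−Ia+S) = (8.949)²/(8.949+10.204) = 1922910201/459869900 ≈ 4.181 in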